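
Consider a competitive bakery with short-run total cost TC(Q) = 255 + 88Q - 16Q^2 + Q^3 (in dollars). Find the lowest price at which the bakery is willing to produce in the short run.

Short-run supply begins at min AVC. From VC = 88Q - 16Q^2 + Q^3, AVC = 88 - 16Q + Q^2.
At the minimum of AVC, MC = AVC. MC = 88 - 32Q + 3Q^2; setting MC = AVC gives 2Q^2 - 16Q = 0, so Q = 8. min AVC = 24.
For P < $24 the firm produces nothing.

$24 per unit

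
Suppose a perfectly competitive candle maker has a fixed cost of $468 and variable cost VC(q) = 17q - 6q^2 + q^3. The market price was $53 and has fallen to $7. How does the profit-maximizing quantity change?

AVC = 17 - 6q + q^2, minimized at q = 3 where min AVC = $8. MC = 17 - 12q + 3q^2.
With P = $53 above the shutdown price, P = MC gives q = 6.
At P = $7 < min AVC = $8, price no longer covers variable cost at any output, so the firm shuts down: q = 0.

Output falls from 6 to 0 (the firm shuts down)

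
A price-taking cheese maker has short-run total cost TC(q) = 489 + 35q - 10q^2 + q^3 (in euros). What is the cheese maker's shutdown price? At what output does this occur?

The firm shuts down when price falls below the minimum of average variable cost. AVC = VC/q = 35 - 10q + q^2.
dAVC/dq = -10 + 2q = 0 gives q = 5. min AVC = 35 - 10·5 + 5^2 = 10.
So the shutdown price is €10.

€10 per unit, at q = 5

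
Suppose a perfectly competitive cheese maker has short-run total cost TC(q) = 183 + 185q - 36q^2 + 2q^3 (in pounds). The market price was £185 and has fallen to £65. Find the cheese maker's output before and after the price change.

Output falls from 12 to 10

AVC = 185 - 36q + 2q^2, minimized at q = 9 where min AVC = £23. MC = 185 - 72q + 6q^2.
At P = £185 ≥ min AVC, set P = MC on the rising branch: q = 12.
At P = £65 ≥ min AVC, set P = MC: q = 10. The firm stays open but cuts output.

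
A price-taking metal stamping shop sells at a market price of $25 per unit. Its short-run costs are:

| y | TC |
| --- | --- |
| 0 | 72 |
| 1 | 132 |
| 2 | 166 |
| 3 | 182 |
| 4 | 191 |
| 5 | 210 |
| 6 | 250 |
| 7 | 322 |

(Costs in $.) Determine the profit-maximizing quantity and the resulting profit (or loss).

y = 0 (shut down); profit = -$72

Tabulate TR − TC: y=0: -72; y=1: -107; y=2: -116; y=3: -107; y=4: -91; y=5: -85; y=6: -100; y=7: -147.
Profit is highest at y = 0. Equivalently, the lowest AVC in the table is 138/5 ≈ $27.60 at y = 5, and P = $25 falls below it — price never covers variable cost, so the firm shuts down and loses only its fixed cost.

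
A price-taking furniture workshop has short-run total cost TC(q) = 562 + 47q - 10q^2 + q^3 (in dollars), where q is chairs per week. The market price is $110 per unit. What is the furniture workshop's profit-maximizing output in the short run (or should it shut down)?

Produce at q = 9

Variable cost is VC = 47q - 10q^2 + q^3, so AVC = VC/q = 47 - 10q + q^2 and MC = dTC/dq = 47 - 20q + 3q^2.
The AVC parabola has its vertex at q = 10/2 = 5, where AVC = 47 - 10·5 + 5^2 = $22.
Because $110 ≥ $22, revenue can cover variable cost; the firm operates.
Solving P = MC: -63 - 20q + 3q^2 = 0 ⇒ q = -7/3 or 9. On the upward-sloping branch, q* = 9.
Check: AVC at q = 9 is $38 ≤ P, so revenue covers variable cost.
Profit = P·q − TC = 110·9 − 904 = $86.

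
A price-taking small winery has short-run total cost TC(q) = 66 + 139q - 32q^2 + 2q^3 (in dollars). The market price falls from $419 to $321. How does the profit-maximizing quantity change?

Output falls from 14 to 13

MC = 139 - 64q + 6q^2; the shutdown threshold is min AVC = $11 (at q = 8).
With P = $419 above the shutdown price, P = MC gives q = 14.
At P = $321 ≥ min AVC, set P = MC: q = 13. The firm stays open but cuts output.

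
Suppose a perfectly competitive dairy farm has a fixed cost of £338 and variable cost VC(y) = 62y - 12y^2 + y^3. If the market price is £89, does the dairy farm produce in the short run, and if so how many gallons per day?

Produce at y = 9

Variable cost is VC = 62y - 12y^2 + y^3, so AVC = VC/y = 62 - 12y + y^2 and MC = dTC/dy = 62 - 24y + 3y^2.
AVC hits its minimum where MC = AVC, at y = 6, giving min AVC = 62 - 12·6 + 6^2 = £26.
Since P = £89 ≥ min AVC = £26, price covers variable cost and the firm should produce.
Set P = MC: 89 = 62 - 24y + 3y^2 → -27 - 24y + 3y^2 = 0. The roots are y = -1 and y = 9; the profit-maximizing output is on the rising part of MC, so y* = 9.
Check: AVC at y = 9 is £35 ≤ P, so revenue covers variable cost.
Profit = P·y − TC = 89·9 − 653 = £148.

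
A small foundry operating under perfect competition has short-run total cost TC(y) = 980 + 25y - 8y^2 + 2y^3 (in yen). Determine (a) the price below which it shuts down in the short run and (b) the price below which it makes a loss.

Shutdown price = min AVC. AVC = 25 - 8y + 2y^2, with vertex at y = 2 and minimum ¥17.
ATC = 980/y + 25 - 8y + 2y^2. Setting dATC/dy = −980/y^2 − 8 + 4y = 0 gives y = 7 (since 4·7^3 − 8·7^2 = 980).
min ATC = 980/7 + 25 − 8·7 + 2·7^2 = ¥207. That is the break-even price.
For ¥17 ≤ P < ¥207 the firm produces at a loss; below ¥17 it shuts down.

Shutdown price = ¥17; break-even price = ¥207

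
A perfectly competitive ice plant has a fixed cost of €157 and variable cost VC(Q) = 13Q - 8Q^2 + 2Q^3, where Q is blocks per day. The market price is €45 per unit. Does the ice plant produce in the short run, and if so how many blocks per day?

Strip out fixed cost: VC = 13Q - 8Q^2 + 2Q^3. Then AVC = 13 - 8Q + 2Q^2 and MC = 13 - 16Q + 6Q^2.
AVC hits its minimum where MC = AVC, at Q = 2, giving min AVC = 13 - 8·2 + 2·2^2 = €5.
Since P = €45 ≥ min AVC = €5, price covers variable cost and the firm should produce.
P = MC gives -32 - 16Q + 6Q^2 = 0, with roots -4/3 and 4. Take the larger (rising MC): Q* = 4.
Check: AVC at Q = 4 is €13 ≤ P, so revenue covers variable cost.
Profit = P·Q − TC = 45·4 − 209 = -€29, a loss, but smaller than the €157 fixed cost the firm would lose by shutting down.

Produce at Q = 4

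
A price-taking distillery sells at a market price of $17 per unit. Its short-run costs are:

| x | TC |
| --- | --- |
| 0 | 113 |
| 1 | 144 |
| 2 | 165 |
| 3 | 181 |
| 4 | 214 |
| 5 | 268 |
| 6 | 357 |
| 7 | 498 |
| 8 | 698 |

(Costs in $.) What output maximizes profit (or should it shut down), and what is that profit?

x = 0 (shut down); profit = -$113

Tabulate TR − TC: x=0: -113; x=1: -127; x=2: -131; x=3: -130; x=4: -146; x=5: -183; x=6: -255; x=7: -379; x=8: -562.
Profit is highest at x = 0. Equivalently, the lowest AVC in the table is 68/3 ≈ $22.67 at x = 3, and P = $17 falls below it — price never covers variable cost, so the firm shuts down and loses only its fixed cost.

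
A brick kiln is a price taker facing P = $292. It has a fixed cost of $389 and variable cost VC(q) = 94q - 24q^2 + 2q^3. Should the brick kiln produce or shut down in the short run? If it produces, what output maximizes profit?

Produce at q = 11

Strip out fixed cost: VC = 94q - 24q^2 + 2q^3. Then AVC = 94 - 24q + 2q^2 and MC = 94 - 48q + 6q^2.
The AVC parabola has its vertex at q = 24/4 = 6, where AVC = 94 - 24·6 + 2·6^2 = $22.
Because $292 ≥ $22, revenue can cover variable cost; the firm operates.
Set P = MC: 292 = 94 - 48q + 6q^2 → -198 - 48q + 6q^2 = 0. The roots are q = -3 and q = 11; the profit-maximizing output is on the rising part of MC, so q* = 11.
Check: AVC at q = 11 is $72 ≤ P, so revenue covers variable cost.
Profit = P·q − TC = 292·11 − 1181 = $2031.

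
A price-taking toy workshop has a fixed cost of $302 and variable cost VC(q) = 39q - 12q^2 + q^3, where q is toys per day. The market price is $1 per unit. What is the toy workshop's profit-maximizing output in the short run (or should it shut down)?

Variable cost is VC = 39q - 12q^2 + q^3, so AVC = VC/q = 39 - 12q + q^2 and MC = dTC/dq = 39 - 24q + 3q^2.
AVC is minimized where dAVC/dq = -12 + 2q = 0, at q = 6; min AVC = 39 - 12·6 + 6^2 = $3.
P = $1 lies below min AVC = $3; no output level covers variable cost.
Best response: produce nothing and absorb the $302 fixed cost.

Shut down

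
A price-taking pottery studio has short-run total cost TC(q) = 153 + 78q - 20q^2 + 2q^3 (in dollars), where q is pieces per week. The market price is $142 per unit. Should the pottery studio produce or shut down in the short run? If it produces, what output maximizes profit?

Variable cost is VC = 78q - 20q^2 + 2q^3, so AVC = VC/q = 78 - 20q + 2q^2 and MC = dTC/dq = 78 - 40q + 6q^2.
The AVC parabola has its vertex at q = 20/4 = 5, where AVC = 78 - 20·5 + 2·5^2 = $28.
Since P = $142 ≥ min AVC = $28, price covers variable cost and the firm should produce.
P = MC gives -64 - 40q + 6q^2 = 0, with roots -4/3 and 8. Take the larger (rising MC): q* = 8.
Check: AVC at q = 8 is $46 ≤ P, so revenue covers variable cost.
Profit = P·q − TC = 142·8 − 521 = $615.

Produce at q = 8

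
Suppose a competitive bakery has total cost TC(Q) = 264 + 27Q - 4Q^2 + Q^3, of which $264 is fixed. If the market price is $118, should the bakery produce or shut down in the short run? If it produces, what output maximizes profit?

From TC, MC = TC'(Q) = 27 - 8Q + 3Q^2 and AVC = VC/Q = 27 - 4Q + Q^2.
AVC is minimized where dAVC/dQ = -4 + 2Q = 0, at Q = 2; min AVC = 27 - 4·2 + 2^2 = $23.
P = $118 exceeds min AVC = $23, so the firm stays open.
Set P = MC: 118 = 27 - 8Q + 3Q^2 → -91 - 8Q + 3Q^2 = 0. The roots are Q = -13/3 and Q = 7; the profit-maximizing output is on the rising part of MC, so Q* = 7.
Check: AVC at Q = 7 is $48 ≤ P, so revenue covers variable cost.
Profit = P·Q − TC = 118·7 − 600 = $226.

Produce at Q = 7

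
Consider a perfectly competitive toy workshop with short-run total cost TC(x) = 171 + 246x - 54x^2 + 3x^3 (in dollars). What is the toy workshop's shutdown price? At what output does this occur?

$3 per unit, at x = 9

The shutdown price is the minimum of AVC. VC = 246x - 54x^2 + 3x^3, so AVC = 246 - 54x + 3x^2.
At the minimum of AVC, MC = AVC. MC = 246 - 108x + 9x^2; setting MC = AVC gives 6x^2 - 54x = 0, so x = 9. min AVC = 3.
For P < $3 the firm produces nothing.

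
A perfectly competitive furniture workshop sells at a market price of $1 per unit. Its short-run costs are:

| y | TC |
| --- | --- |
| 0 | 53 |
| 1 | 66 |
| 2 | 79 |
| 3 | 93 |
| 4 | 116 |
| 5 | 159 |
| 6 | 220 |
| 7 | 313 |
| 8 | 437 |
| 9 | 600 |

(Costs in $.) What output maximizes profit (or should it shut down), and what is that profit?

y = 0 (shut down); profit = -$53

Compute π = P·y − TC at each output: y=0: -53; y=1: -65; y=2: -77; y=3: -90; y=4: -112; y=5: -154; y=6: -214; y=7: -306; y=8: -429; y=9: -591.
Profit is highest at y = 0. Equivalently, the lowest AVC in the table is 13/1 ≈ $13 at y = 1, and P = $1 falls below it — price never covers variable cost, so the firm shuts down and loses only its fixed cost.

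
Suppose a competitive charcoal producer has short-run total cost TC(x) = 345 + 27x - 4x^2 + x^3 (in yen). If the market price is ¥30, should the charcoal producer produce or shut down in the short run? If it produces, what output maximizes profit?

Produce at x = 3

From TC, MC = TC'(x) = 27 - 8x + 3x^2 and AVC = VC/x = 27 - 4x + x^2.
AVC hits its minimum where MC = AVC, at x = 2, giving min AVC = 27 - 4·2 + 2^2 = ¥23.
Since P = ¥30 ≥ min AVC = ¥23, price covers variable cost and the firm should produce.
P = MC gives -3 - 8x + 3x^2 = 0, with roots -1/3 and 3. Take the larger (rising MC): x* = 3.
Check: AVC at x = 3 is ¥24 ≤ P, so revenue covers variable cost.
Profit = P·x − TC = 30·3 − 417 = -¥327, a loss, but smaller than the ¥345 fixed cost the firm would lose by shutting down.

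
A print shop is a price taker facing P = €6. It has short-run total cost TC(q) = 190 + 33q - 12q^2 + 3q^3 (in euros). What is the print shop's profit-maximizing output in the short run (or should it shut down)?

Shut down

From TC, MC = TC'(q) = 33 - 24q + 9q^2 and AVC = VC/q = 33 - 12q + 3q^2.
The AVC parabola has its vertex at q = 12/6 = 2, where AVC = 33 - 12·2 + 3·2^2 = €21.
With P < min AVC (€6 < €21), every unit sold adds to the loss.
Best response: produce nothing and absorb the €190 fixed cost.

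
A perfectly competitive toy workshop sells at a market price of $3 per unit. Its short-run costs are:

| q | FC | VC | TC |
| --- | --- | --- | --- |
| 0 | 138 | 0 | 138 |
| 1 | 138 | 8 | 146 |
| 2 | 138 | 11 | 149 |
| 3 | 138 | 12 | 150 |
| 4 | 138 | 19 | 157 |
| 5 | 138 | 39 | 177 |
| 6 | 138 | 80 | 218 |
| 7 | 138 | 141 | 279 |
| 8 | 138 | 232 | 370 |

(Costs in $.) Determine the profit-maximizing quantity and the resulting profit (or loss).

q = 0 (shut down); profit = -$138

Compute π = P·q − TC at each output: q=0: -138; q=1: -143; q=2: -143; q=3: -141; q=4: -145; q=5: -162; q=6: -200; q=7: -258; q=8: -346.
Profit is highest at q = 0. Equivalently, the lowest AVC in the table is 12/3 ≈ $4 at q = 3, and P = $3 falls below it — price never covers variable cost, so the firm shuts down and loses only its fixed cost.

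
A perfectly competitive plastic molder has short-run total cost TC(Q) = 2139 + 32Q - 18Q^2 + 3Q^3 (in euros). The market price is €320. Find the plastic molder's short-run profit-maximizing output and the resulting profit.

Profit = -€219 at Q = 8

AVC = 32 - 18Q + 3Q^2; min AVC = €5 at Q = 3. Since P = €320 ≥ min AVC, the firm produces.
MC = 32 - 36Q + 9Q^2. Setting P = MC and taking the root on the rising branch gives Q* = 8.
TR = 320·8 = 2560. TC = 2139 + 640 = 2779. Profit = 2560 − 2779 = -€219.
Shutting down would mean losing the fixed cost of €2139, so operating at a loss of €219 is better by €1920.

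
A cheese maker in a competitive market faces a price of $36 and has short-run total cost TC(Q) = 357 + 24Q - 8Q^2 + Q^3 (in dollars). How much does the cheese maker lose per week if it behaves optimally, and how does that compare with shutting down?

AVC = 24 - 8Q + Q^2; min AVC = $8 at Q = 4. Since P = $36 ≥ min AVC, the firm produces.
MC = 24 - 16Q + 3Q^2. Setting P = MC and taking the root on the rising branch gives Q* = 6.
TR = 36·6 = 216. TC = 357 + 72 = 429. Profit = 216 − 429 = -$213.
Shutting down would mean losing the fixed cost of $357, so operating at a loss of $213 is better by $144.

Profit = -$213 at Q = 6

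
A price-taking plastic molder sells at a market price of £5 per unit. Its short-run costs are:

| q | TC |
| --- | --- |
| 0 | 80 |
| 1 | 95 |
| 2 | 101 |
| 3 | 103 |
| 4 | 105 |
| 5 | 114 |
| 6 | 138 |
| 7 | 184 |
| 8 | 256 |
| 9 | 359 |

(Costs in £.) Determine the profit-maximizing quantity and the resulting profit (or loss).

q = 0 (shut down); profit = -£80

Compute π = P·q − TC at each output: q=0: -80; q=1: -90; q=2: -91; q=3: -88; q=4: -85; q=5: -89; q=6: -108; q=7: -149; q=8: -216; q=9: -314.
Profit is highest at q = 0. Equivalently, the lowest AVC in the table is 25/4 ≈ £6.25 at q = 4, and P = £5 falls below it — price never covers variable cost, so the firm shuts down and loses only its fixed cost.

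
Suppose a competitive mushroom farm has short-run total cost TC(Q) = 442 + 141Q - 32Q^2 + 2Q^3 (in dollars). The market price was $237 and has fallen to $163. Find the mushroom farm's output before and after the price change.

AVC = 141 - 32Q + 2Q^2, minimized at Q = 8 where min AVC = $13. MC = 141 - 64Q + 6Q^2.
With P = $237 above the shutdown price, P = MC gives Q = 12.
At P = $163 ≥ min AVC, set P = MC: Q = 11. The firm stays open but cuts output.

Output falls from 12 to 11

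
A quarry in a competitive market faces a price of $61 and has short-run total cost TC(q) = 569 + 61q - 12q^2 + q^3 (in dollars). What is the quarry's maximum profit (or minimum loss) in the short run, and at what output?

AVC = 61 - 12q + q^2; min AVC = $25 at q = 6. Since P = $61 ≥ min AVC, the firm produces.
MC = 61 - 24q + 3q^2. Setting P = MC and taking the root on the rising branch gives q* = 8.
TR = 61·8 = 488. TC = 569 + 232 = 801. Profit = 488 − 801 = -$313.
Shutting down would mean losing the fixed cost of $569, so operating at a loss of $313 is better by $256.

Profit = -$313 at q = 8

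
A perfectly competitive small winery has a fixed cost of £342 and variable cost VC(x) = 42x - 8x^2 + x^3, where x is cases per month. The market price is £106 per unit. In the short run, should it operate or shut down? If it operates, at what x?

Variable cost is VC = 42x - 8x^2 + x^3, so AVC = VC/x = 42 - 8x + x^2 and MC = dTC/dx = 42 - 16x + 3x^2.
AVC hits its minimum where MC = AVC, at x = 4, giving min AVC = 42 - 8·4 + 4^2 = £26.
P = £106 exceeds min AVC = £26, so the firm stays open.
Set P = MC: 106 = 42 - 16x + 3x^2 → -64 - 16x + 3x^2 = 0. The roots are x = -8/3 and x = 8; the profit-maximizing output is on the rising part of MC, so x* = 8.
Check: AVC at x = 8 is £42 ≤ P, so revenue covers variable cost.
Profit = P·x − TC = 106·8 − 678 = £170.

Produce at x = 8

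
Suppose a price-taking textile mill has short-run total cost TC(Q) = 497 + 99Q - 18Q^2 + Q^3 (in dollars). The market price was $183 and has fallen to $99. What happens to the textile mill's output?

MC = 99 - 36Q + 3Q^2; the shutdown threshold is min AVC = $18 (at Q = 9).
At P = $183 ≥ min AVC, set P = MC on the rising branch: Q = 14.
At P = $99 ≥ min AVC, set P = MC: Q = 12. The firm stays open but cuts output.

Output falls from 14 to 12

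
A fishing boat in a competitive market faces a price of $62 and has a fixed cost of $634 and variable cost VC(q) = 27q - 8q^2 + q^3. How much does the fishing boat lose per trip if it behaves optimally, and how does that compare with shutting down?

AVC = 27 - 8q + q^2; min AVC = $11 at q = 4. Since P = $62 ≥ min AVC, the firm produces.
MC = 27 - 16q + 3q^2. Setting P = MC and taking the root on the rising branch gives q* = 7.
TR = 62·7 = 434. TC = 634 + 140 = 774. Profit = 434 − 774 = -$340.
By producing, the firm covers all variable cost plus $294 of fixed cost; shutting down would lose the full $634.

Profit = -$340 at q = 7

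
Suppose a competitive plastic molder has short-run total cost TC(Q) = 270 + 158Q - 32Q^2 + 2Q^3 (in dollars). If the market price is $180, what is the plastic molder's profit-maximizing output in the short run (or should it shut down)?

Produce at Q = 11

From TC, MC = TC'(Q) = 158 - 64Q + 6Q^2 and AVC = VC/Q = 158 - 32Q + 2Q^2.
AVC hits its minimum where MC = AVC, at Q = 8, giving min AVC = 158 - 32·8 + 2·8^2 = $30.
Because $180 ≥ $30, revenue can cover variable cost; the firm operates.
Set P = MC: 180 = 158 - 64Q + 6Q^2 → -22 - 64Q + 6Q^2 = 0. The roots are Q = -1/3 and Q = 11; the profit-maximizing output is on the rising part of MC, so Q* = 11.
Check: AVC at Q = 11 is $48 ≤ P, so revenue covers variable cost.
Profit = P·Q − TC = 180·11 − 798 = $1182.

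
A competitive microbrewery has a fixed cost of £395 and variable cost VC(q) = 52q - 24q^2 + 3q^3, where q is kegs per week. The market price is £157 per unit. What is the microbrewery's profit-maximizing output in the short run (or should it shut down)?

Produce at q = 7

From TC, MC = TC'(q) = 52 - 48q + 9q^2 and AVC = VC/q = 52 - 24q + 3q^2.
AVC hits its minimum where MC = AVC, at q = 4, giving min AVC = 52 - 24·4 + 3·4^2 = £4.
P = £157 exceeds min AVC = £4, so the firm stays open.
Solving P = MC: -105 - 48q + 9q^2 = 0 ⇒ q = -5/3 or 7. On the upward-sloping branch, q* = 7.
Check: AVC at q = 7 is £31 ≤ P, so revenue covers variable cost.
Profit = P·q − TC = 157·7 − 612 = £487.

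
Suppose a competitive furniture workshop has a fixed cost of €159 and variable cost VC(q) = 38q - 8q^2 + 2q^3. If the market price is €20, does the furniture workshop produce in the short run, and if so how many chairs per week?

Strip out fixed cost: VC = 38q - 8q^2 + 2q^3. Then AVC = 38 - 8q + 2q^2 and MC = 38 - 16q + 6q^2.
AVC is minimized where dAVC/dq = -8 + 4q = 0, at q = 2; min AVC = 38 - 8·2 + 2·2^2 = €30.
Since P = €20 < min AVC = €30, price fails to cover variable cost at any output.
Best response: produce nothing and absorb the €159 fixed cost.

Shut down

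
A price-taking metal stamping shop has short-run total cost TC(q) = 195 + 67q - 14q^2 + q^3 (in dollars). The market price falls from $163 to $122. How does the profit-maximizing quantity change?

AVC = 67 - 14q + q^2, minimized at q = 7 where min AVC = $18. MC = 67 - 28q + 3q^2.
With P = $163 above the shutdown price, P = MC gives q = 12.
At P = $122 ≥ min AVC, set P = MC: q = 11. The firm stays open but cuts output.

Output falls from 12 to 11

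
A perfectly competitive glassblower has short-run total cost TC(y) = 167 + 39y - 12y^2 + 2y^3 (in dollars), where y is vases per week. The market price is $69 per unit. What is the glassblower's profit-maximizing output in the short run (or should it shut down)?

Produce at y = 5

Strip out fixed cost: VC = 39y - 12y^2 + 2y^3. Then AVC = 39 - 12y + 2y^2 and MC = 39 - 24y + 6y^2.
AVC is minimized where dAVC/dy = -12 + 4y = 0, at y = 3; min AVC = 39 - 12·3 + 2·3^2 = $21.
Since P = $69 ≥ min AVC = $21, price covers variable cost and the firm should produce.
P = MC gives -30 - 24y + 6y^2 = 0, with roots -1 and 5. Take the larger (rising MC): y* = 5.
Check: AVC at y = 5 is $29 ≤ P, so revenue covers variable cost.
Profit = P·y − TC = 69·5 − 312 = $33.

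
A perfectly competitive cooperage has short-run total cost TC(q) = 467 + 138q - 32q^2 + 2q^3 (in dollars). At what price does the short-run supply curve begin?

$10 per unit

The shutdown price is the minimum of AVC. VC = 138q - 32q^2 + 2q^3, so AVC = 138 - 32q + 2q^2.
At the minimum of AVC, MC = AVC. MC = 138 - 64q + 6q^2; setting MC = AVC gives 4q^2 - 32q = 0, so q = 8. min AVC = 10.
The firm shuts down for any P below $10.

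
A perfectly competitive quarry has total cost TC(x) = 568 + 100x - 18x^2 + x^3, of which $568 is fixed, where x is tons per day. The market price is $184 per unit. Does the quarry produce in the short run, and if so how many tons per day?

Strip out fixed cost: VC = 100x - 18x^2 + x^3. Then AVC = 100 - 18x + x^2 and MC = 100 - 36x + 3x^2.
AVC hits its minimum where MC = AVC, at x = 9, giving min AVC = 100 - 18·9 + 9^2 = $19.
Since P = $184 ≥ min AVC = $19, price covers variable cost and the firm should produce.
Set P = MC: 184 = 100 - 36x + 3x^2 → -84 - 36x + 3x^2 = 0. The roots are x = -2 and x = 14; the profit-maximizing output is on the rising part of MC, so x* = 14.
Check: AVC at x = 14 is $44 ≤ P, so revenue covers variable cost.
Profit = P·x − TC = 184·14 − 1184 = $1392.

Produce at x = 14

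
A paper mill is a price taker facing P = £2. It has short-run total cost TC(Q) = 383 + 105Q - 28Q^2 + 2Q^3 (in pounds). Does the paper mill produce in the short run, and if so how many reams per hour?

Shut down

Strip out fixed cost: VC = 105Q - 28Q^2 + 2Q^3. Then AVC = 105 - 28Q + 2Q^2 and MC = 105 - 56Q + 6Q^2.
The AVC parabola has its vertex at Q = 28/4 = 7, where AVC = 105 - 28·7 + 2·7^2 = £7.
Since P = £2 < min AVC = £7, price fails to cover variable cost at any output.
The firm minimizes its loss by shutting down and losing only its fixed cost of £383.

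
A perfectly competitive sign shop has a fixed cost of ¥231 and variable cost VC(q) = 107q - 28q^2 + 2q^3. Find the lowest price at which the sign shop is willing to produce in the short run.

The shutdown price is the minimum of AVC. VC = 107q - 28q^2 + 2q^3, so AVC = 107 - 28q + 2q^2.
At the minimum of AVC, MC = AVC. MC = 107 - 56q + 6q^2; setting MC = AVC gives 4q^2 - 28q = 0, so q = 7. min AVC = 9.
The firm shuts down for any P below ¥9.

¥9 per unit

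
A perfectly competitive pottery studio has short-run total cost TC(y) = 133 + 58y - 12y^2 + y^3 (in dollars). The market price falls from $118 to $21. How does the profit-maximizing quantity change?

MC = 58 - 24y + 3y^2; the shutdown threshold is min AVC = $22 (at y = 6).
With P = $118 above the shutdown price, P = MC gives y = 10.
At P = $21 < min AVC = $22, price no longer covers variable cost at any output, so the firm shuts down: y = 0.

Output falls from 10 to 0 (the firm shuts down)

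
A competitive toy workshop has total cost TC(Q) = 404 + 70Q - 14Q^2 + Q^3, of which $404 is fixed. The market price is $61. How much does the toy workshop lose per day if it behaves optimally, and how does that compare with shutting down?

AVC = 70 - 14Q + Q^2; min AVC = $21 at Q = 7. Since P = $61 ≥ min AVC, the firm produces.
With MC = 70 - 28Q + 3Q^2, P = MC on the upward-sloping part at Q* = 9.
TR = 61·9 = 549. TC = 404 + 225 = 629. Profit = 549 − 629 = -$80.
By producing, the firm covers all variable cost plus $324 of fixed cost; shutting down would lose the full $404.

Profit = -$80 at Q = 9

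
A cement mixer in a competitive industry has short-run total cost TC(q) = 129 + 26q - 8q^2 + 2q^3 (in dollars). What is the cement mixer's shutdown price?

Short-run supply begins at min AVC. From VC = 26q - 8q^2 + 2q^3, AVC = 26 - 8q + 2q^2.
At the minimum of AVC, MC = AVC. MC = 26 - 16q + 6q^2; setting MC = AVC gives 4q^2 - 8q = 0, so q = 2. min AVC = 18.
For P < $18 the firm produces nothing.

$18 per unit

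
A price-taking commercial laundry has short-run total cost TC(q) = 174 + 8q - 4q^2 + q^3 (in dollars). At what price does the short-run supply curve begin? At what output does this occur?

$4 per unit, at q = 2

The firm shuts down when price falls below the minimum of average variable cost. AVC = VC/q = 8 - 4q + q^2.
dAVC/dq = -4 + 2q = 0 gives q = 2. min AVC = 8 - 4·2 + 2^2 = 4.
The firm shuts down for any P below $4.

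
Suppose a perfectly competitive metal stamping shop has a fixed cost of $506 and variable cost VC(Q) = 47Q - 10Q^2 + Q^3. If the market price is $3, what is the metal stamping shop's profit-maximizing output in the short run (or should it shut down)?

Shut down

Strip out fixed cost: VC = 47Q - 10Q^2 + Q^3. Then AVC = 47 - 10Q + Q^2 and MC = 47 - 20Q + 3Q^2.
The AVC parabola has its vertex at Q = 10/2 = 5, where AVC = 47 - 10·5 + 5^2 = $22.
Since P = $3 < min AVC = $22, price fails to cover variable cost at any output.
The firm minimizes its loss by shutting down and losing only its fixed cost of $506.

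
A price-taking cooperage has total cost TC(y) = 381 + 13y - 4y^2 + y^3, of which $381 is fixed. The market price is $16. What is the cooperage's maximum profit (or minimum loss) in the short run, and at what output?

Profit = -$363 at y = 3

AVC = 13 - 4y + y^2 has its minimum $9 at y = 2; price $16 clears that bar, so the firm operates.
MC = 13 - 8y + 3y^2. Setting P = MC and taking the root on the rising branch gives y* = 3.
TR = 16·3 = 48. TC = 381 + 30 = 411. Profit = 48 − 411 = -$363.
By producing, the firm covers all variable cost plus $18 of fixed cost; shutting down would lose the full $381.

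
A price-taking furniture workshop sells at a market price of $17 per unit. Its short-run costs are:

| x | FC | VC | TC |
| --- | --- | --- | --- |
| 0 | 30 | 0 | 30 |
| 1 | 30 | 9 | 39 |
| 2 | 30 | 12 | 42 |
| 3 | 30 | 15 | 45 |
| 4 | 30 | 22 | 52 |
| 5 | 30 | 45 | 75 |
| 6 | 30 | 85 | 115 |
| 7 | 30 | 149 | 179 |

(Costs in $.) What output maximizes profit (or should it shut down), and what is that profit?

x = 4; profit = $16

Compute π = P·x − TC at each output: x=0: -30; x=1: -22; x=2: -8; x=3: 6; x=4: 16; x=5: 10; x=6: -13; x=7: -60.
Profit is maximized at x = 4. AVC there is 22/4 = $5.50 ≤ P, so producing beats shutting down (which would give -$30).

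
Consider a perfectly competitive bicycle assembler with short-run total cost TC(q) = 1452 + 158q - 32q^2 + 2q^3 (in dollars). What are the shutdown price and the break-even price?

Shutdown price = $30; break-even price = $180

Shutdown price = min AVC. AVC = 158 - 32q + 2q^2, with vertex at q = 8 and minimum $30.
ATC = 1452/q + 158 - 32q + 2q^2. Setting dATC/dq = −1452/q^2 − 32 + 4q = 0 gives q = 11 (since 4·11^3 − 32·11^2 = 1452).
min ATC = 1452/11 + 158 − 32·11 + 2·11^2 = $180. That is the break-even price.
Between these two prices the firm operates at a loss; above $180 it earns a profit.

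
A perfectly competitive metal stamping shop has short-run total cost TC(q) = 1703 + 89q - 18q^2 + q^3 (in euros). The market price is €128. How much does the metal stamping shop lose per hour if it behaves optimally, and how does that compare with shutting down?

AVC = 89 - 18q + q^2; min AVC = €8 at q = 9. Since P = €128 ≥ min AVC, the firm produces.
MC = 89 - 36q + 3q^2. Setting P = MC and taking the root on the rising branch gives q* = 13.
TR = 128·13 = 1664. TC = 1703 + 312 = 2015. Profit = 1664 − 2015 = -€351.
By producing, the firm covers all variable cost plus €1352 of fixed cost; shutting down would lose the full €1703.

Profit = -€351 at q = 13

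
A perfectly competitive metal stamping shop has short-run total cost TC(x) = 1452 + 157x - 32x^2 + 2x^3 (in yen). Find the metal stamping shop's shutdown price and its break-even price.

AVC = 157 - 32x + 2x^2; minimized at x = 8, giving min AVC = ¥29. That is the shutdown price.
ATC = 1452/x + 157 - 32x + 2x^2. Setting dATC/dx = −1452/x^2 − 32 + 4x = 0 gives x = 11 (since 4·11^3 − 32·11^2 = 1452).
min ATC = 1452/11 + 157 − 32·11 + 2·11^2 = ¥179. That is the break-even price.
Between these two prices the firm operates at a loss; above ¥179 it earns a profit.

Shutdown price = ¥29; break-even price = ¥179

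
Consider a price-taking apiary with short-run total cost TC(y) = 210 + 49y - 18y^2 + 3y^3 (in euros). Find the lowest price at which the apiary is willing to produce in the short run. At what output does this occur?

€22 per unit, at y = 3

Short-run supply begins at min AVC. From VC = 49y - 18y^2 + 3y^3, AVC = 49 - 18y + 3y^2.
dAVC/dy = -18 + 6y = 0 gives y = 3. min AVC = 49 - 18·3 + 3·3^2 = 22.
So the shutdown price is €22.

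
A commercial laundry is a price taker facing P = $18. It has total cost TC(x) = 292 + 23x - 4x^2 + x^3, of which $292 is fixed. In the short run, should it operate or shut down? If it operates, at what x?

Shut down

Variable cost is VC = 23x - 4x^2 + x^3, so AVC = VC/x = 23 - 4x + x^2 and MC = dTC/dx = 23 - 8x + 3x^2.
The AVC parabola has its vertex at x = 4/2 = 2, where AVC = 23 - 4·2 + 2^2 = $19.
With P < min AVC ($18 < $19), every unit sold adds to the loss.
Best response: produce nothing and absorb the $292 fixed cost.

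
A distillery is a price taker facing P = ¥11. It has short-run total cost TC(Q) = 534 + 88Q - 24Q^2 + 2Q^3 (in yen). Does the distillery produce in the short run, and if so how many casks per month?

Shut down

From TC, MC = TC'(Q) = 88 - 48Q + 6Q^2 and AVC = VC/Q = 88 - 24Q + 2Q^2.
AVC hits its minimum where MC = AVC, at Q = 6, giving min AVC = 88 - 24·6 + 2·6^2 = ¥16.
P = ¥11 lies below min AVC = ¥16; no output level covers variable cost.
The firm minimizes its loss by shutting down and losing only its fixed cost of ¥534.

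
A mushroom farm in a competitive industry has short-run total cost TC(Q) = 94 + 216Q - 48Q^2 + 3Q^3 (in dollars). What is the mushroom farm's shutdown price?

Short-run supply begins at min AVC. From VC = 216Q - 48Q^2 + 3Q^3, AVC = 216 - 48Q + 3Q^2.
dAVC/dQ = -48 + 6Q = 0 gives Q = 8. min AVC = 216 - 48·8 + 3·8^2 = 24.
The firm shuts down for any P below $24.

$24 per unit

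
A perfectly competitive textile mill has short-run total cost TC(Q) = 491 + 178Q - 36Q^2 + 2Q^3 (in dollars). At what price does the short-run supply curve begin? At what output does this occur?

$16 per unit, at Q = 9

The shutdown price is the minimum of AVC. VC = 178Q - 36Q^2 + 2Q^3, so AVC = 178 - 36Q + 2Q^2.
At the minimum of AVC, MC = AVC. MC = 178 - 72Q + 6Q^2; setting MC = AVC gives 4Q^2 - 36Q = 0, so Q = 9. min AVC = 16.
The firm shuts down for any P below $16.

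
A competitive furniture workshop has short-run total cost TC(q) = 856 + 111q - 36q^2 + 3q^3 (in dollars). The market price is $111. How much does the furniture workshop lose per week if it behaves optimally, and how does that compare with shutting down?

AVC = 111 - 36q + 3q^2 has its minimum $3 at q = 6; price $111 clears that bar, so the firm operates.
With MC = 111 - 72q + 9q^2, P = MC on the upward-sloping part at q* = 8.
TR = 111·8 = 888. TC = 856 + 120 = 976. Profit = 888 − 976 = -$88.
Shutting down would mean losing the fixed cost of $856, so operating at a loss of $88 is better by $768.

Profit = -$88 at q = 8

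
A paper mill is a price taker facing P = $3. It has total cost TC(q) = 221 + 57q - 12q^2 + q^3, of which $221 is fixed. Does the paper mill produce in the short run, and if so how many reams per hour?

From TC, MC = TC'(q) = 57 - 24q + 3q^2 and AVC = VC/q = 57 - 12q + q^2.
AVC hits its minimum where MC = AVC, at q = 6, giving min AVC = 57 - 12·6 + 6^2 = $21.
Since P = $3 < min AVC = $21, price fails to cover variable cost at any output.
Best response: produce nothing and absorb the $221 fixed cost.

Shut down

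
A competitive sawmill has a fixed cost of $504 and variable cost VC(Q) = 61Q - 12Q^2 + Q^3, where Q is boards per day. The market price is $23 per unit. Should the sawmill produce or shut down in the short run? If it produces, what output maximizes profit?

Shut down

Variable cost is VC = 61Q - 12Q^2 + Q^3, so AVC = VC/Q = 61 - 12Q + Q^2 and MC = dTC/dQ = 61 - 24Q + 3Q^2.
The AVC parabola has its vertex at Q = 12/2 = 6, where AVC = 61 - 12·6 + 6^2 = $25.
With P < min AVC ($23 < $25), every unit sold adds to the loss.
Best response: produce nothing and absorb the $504 fixed cost.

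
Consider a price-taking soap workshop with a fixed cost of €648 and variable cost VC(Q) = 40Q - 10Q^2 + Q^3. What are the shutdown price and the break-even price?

Shutdown price = min AVC. AVC = 40 - 10Q + Q^2, with vertex at Q = 5 and minimum €15.
ATC = 648/Q + 40 - 10Q + Q^2. Setting dATC/dQ = −648/Q^2 − 10 + 2Q = 0 gives Q = 9 (since 2·9^3 − 10·9^2 = 648).
min ATC = 648/9 + 40 − 10·9 + 9^2 = €103. That is the break-even price.
For €15 ≤ P < €103 the firm produces at a loss; below €15 it shuts down.

Shutdown price = €15; break-even price = €103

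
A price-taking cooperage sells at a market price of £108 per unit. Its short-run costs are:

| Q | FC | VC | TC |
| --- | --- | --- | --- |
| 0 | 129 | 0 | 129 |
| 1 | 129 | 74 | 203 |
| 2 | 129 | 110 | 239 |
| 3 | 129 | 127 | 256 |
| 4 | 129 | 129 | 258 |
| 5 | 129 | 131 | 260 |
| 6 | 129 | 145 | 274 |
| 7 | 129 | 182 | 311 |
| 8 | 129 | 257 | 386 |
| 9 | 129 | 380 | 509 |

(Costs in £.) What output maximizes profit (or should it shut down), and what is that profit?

Tabulate TR − TC: Q=0: -129; Q=1: -95; Q=2: -23; Q=3: 68; Q=4: 174; Q=5: 280; Q=6: 374; Q=7: 445; Q=8: 478; Q=9: 463.
Profit is maximized at Q = 8. AVC there is 257/8 = £32.12 ≤ P, so producing beats shutting down (which would give -£129).

Q = 8; profit = £478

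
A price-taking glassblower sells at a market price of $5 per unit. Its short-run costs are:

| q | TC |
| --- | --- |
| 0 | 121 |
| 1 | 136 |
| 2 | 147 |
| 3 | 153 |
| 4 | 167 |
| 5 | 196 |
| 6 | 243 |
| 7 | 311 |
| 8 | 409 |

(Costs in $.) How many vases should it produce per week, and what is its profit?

Profit at each row (π = 5q − TC): q=0: -121; q=1: -131; q=2: -137; q=3: -138; q=4: -147; q=5: -171; q=6: -213; q=7: -276; q=8: -369.
Profit is highest at q = 0. Equivalently, the lowest AVC in the table is 32/3 ≈ $10.67 at q = 3, and P = $5 falls below it — price never covers variable cost, so the firm shuts down and loses only its fixed cost.

q = 0 (shut down); profit = -$121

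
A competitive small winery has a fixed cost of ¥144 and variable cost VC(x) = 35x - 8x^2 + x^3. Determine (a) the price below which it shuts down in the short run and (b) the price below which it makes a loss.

Shutdown price = ¥19; break-even price = ¥47

AVC = 35 - 8x + x^2; minimized at x = 4, giving min AVC = ¥19. That is the shutdown price.
ATC = 144/x + 35 - 8x + x^2. Setting dATC/dx = −144/x^2 − 8 + 2x = 0 gives x = 6 (since 2·6^3 − 8·6^2 = 144).
min ATC = 144/6 + 35 − 8·6 + 6^2 = ¥47. That is the break-even price.
Between these two prices the firm operates at a loss; above ¥47 it earns a profit.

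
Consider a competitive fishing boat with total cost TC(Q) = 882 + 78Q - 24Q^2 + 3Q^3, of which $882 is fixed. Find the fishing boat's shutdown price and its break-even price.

AVC = 78 - 24Q + 3Q^2; minimized at Q = 4, giving min AVC = $30. That is the shutdown price.
ATC = 882/Q + 78 - 24Q + 3Q^2. Setting dATC/dQ = −882/Q^2 − 24 + 6Q = 0 gives Q = 7 (since 6·7^3 − 24·7^2 = 882).
min ATC = 882/7 + 78 − 24·7 + 3·7^2 = $183. That is the break-even price.
Between these two prices the firm operates at a loss; above $183 it earns a profit.

Shutdown price = $30; break-even price = $183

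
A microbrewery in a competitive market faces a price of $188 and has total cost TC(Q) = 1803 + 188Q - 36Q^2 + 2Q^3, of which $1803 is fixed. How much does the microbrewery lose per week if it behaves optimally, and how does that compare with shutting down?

Profit = -$75 at Q = 12

AVC = 188 - 36Q + 2Q^2; min AVC = $26 at Q = 9. Since P = $188 ≥ min AVC, the firm produces.
With MC = 188 - 72Q + 6Q^2, P = MC on the upward-sloping part at Q* = 12.
TR = 188·12 = 2256. TC = 1803 + 528 = 2331. Profit = 2256 − 2331 = -$75.
That loss of $75 beats the $1803 the firm would lose by shutting down; producing recovers $1728 of fixed cost.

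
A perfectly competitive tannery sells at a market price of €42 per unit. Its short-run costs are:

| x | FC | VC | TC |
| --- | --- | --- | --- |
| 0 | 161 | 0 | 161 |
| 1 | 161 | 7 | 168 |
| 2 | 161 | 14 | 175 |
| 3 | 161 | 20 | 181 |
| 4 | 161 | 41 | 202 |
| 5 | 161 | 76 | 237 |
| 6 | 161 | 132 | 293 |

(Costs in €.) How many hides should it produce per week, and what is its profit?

Compute π = P·x − TC at each output: x=0: -161; x=1: -126; x=2: -91; x=3: -55; x=4: -34; x=5: -27; x=6: -41.
Profit is maximized at x = 5. AVC there is 76/5 = €15.20 ≤ P, so producing beats shutting down (which would give -€161).

x = 5; profit = -€27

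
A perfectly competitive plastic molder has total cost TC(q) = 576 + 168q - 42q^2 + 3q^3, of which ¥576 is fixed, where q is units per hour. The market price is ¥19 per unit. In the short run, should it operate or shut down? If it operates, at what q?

From TC, MC = TC'(q) = 168 - 84q + 9q^2 and AVC = VC/q = 168 - 42q + 3q^2.
The AVC parabola has its vertex at q = 42/6 = 7, where AVC = 168 - 42·7 + 3·7^2 = ¥21.
Since P = ¥19 < min AVC = ¥21, price fails to cover variable cost at any output.
The firm minimizes its loss by shutting down and losing only its fixed cost of ¥576.

Shut down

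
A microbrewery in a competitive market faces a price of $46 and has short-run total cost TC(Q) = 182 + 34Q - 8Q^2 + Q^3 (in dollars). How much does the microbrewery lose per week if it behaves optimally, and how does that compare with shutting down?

Profit = -$38 at Q = 6

AVC = 34 - 8Q + Q^2; min AVC = $18 at Q = 4. Since P = $46 ≥ min AVC, the firm produces.
MC = 34 - 16Q + 3Q^2. Setting P = MC and taking the root on the rising branch gives Q* = 6.
TR = 46·6 = 276. TC = 182 + 132 = 314. Profit = 276 − 314 = -$38.
Shutting down would mean losing the fixed cost of $182, so operating at a loss of $38 is better by $144.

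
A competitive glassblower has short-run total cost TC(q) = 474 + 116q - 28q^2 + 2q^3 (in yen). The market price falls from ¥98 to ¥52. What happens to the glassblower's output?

Output falls from 9 to 8

AVC = 116 - 28q + 2q^2, minimized at q = 7 where min AVC = ¥18. MC = 116 - 56q + 6q^2.
With P = ¥98 above the shutdown price, P = MC gives q = 9.
At P = ¥52 ≥ min AVC, set P = MC: q = 8. The firm stays open but cuts output.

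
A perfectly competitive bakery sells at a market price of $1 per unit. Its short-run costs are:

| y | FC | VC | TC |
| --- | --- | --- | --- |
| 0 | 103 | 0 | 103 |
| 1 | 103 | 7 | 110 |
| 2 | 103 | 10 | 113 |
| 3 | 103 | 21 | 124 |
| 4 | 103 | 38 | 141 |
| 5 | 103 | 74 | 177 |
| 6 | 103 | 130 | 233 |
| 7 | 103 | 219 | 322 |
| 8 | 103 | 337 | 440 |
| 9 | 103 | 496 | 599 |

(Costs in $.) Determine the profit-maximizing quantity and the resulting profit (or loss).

y = 0 (shut down); profit = -$103

Compute π = P·y − TC at each output: y=0: -103; y=1: -109; y=2: -111; y=3: -121; y=4: -137; y=5: -172; y=6: -227; y=7: -315; y=8: -432; y=9: -590.
Profit is highest at y = 0. Equivalently, the lowest AVC in the table is 10/2 ≈ $5 at y = 2, and P = $1 falls below it — price never covers variable cost, so the firm shuts down and loses only its fixed cost.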